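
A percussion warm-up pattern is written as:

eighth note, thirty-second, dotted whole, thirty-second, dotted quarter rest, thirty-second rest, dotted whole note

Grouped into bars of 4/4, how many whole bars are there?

3

One bar of 4/4 = 32 thirty-second notes.
Express everything in thirty-second notes: eighth note = 4; thirty-second = 1; dotted whole = 48; thirty-second = 1; dotted quarter rest = 12; thirty-second rest = 1; dotted whole note = 48.
Adding: 4 + 1 + 48 + 1 + 12 + 1 + 48 = 115.
115 ÷ 32 = 3 complete bars with 19 left over.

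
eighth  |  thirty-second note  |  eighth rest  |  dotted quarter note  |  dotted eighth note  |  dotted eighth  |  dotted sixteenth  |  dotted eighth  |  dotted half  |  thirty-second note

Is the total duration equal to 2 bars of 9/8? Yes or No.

One bar of 9/8 = 36 thirty-second notes, so 2 bars = 72.
Express everything in thirty-second notes: eighth = 4; thirty-second note = 1; eighth rest = 4; dotted quarter note = 12; dotted eighth note = 6; dotted eighth = 6; dotted sixteenth = 3; dotted eighth = 6; dotted half = 24; thirty-second note = 1.
Sum: 4 + 1 + 4 + 12 + 6 + 6 + 3 + 6 + 24 + 1 = 67.
67 falls short of 72, so the answer is No.

No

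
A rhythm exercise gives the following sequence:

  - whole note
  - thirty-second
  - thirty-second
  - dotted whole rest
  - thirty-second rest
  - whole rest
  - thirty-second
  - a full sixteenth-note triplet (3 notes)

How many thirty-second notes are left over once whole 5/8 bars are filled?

One bar of 5/8 = 20 thirty-second notes.
In thirty-second notes: whole note = 32; thirty-second = 1; thirty-second = 1; dotted whole rest = 48; thirty-second rest = 1; whole rest = 32; thirty-second = 1; a full sixteenth-note triplet (3 notes) (three triplet sixteenths span one eighth) = 4.
Total: 32 + 1 + 1 + 48 + 1 + 32 + 1 + 4 = 120.
120 ÷ 20 = 6 complete bars with 0 thirty-second notes remaining.

0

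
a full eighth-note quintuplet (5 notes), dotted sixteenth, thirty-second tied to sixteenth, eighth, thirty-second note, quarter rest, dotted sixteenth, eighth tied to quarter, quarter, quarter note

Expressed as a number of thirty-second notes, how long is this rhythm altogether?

Express everything in thirty-second notes: a full eighth-note quintuplet (5 notes) (five quintuplet eighths span one half) = 16; dotted sixteenth = 3; thirty-second tied to sixteenth (thirty-second + sixteenth) = 3; eighth = 4; thirty-second note = 1; quarter rest = 8; dotted sixteenth = 3; eighth tied to quarter (eighth + quarter) = 12; quarter = 8; quarter note = 8.
Sum: 16 + 3 + 3 + 4 + 1 + 8 + 3 + 12 + 8 + 8 = 66 thirty-second notes.

66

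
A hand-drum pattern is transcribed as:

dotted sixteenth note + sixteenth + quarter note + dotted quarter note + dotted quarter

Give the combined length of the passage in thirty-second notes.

37

Each duration in thirty-second notes: dotted sixteenth note = 3; sixteenth = 2; quarter note = 8; dotted quarter note = 12; dotted quarter = 12.
Total: 3 + 2 + 8 + 12 + 12 = 37 thirty-second notes.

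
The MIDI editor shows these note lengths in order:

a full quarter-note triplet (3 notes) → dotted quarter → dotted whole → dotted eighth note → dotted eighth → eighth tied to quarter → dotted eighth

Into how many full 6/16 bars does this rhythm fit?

One bar of 6/16 = 6 sixteenth notes.
Each duration in sixteenth notes: a full quarter-note triplet (3 notes) (three triplet quarters span one half) = 8; dotted quarter = 6; dotted whole = 24; dotted eighth note = 3; dotted eighth = 3; eighth tied to quarter (eighth + quarter) = 6; dotted eighth = 3.
Altogether 8 + 6 + 24 + 3 + 3 + 6 + 3 = 53.
53 ÷ 6 = 8 complete bars with 5 left over.

8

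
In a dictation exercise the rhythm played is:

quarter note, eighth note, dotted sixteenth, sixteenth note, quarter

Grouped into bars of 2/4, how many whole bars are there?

One bar of 2/4 = 16 thirty-second notes.
Working in thirty-second notes: quarter note = 8; eighth note = 4; dotted sixteenth = 3; sixteenth note = 2; quarter = 8.
Adding: 8 + 4 + 3 + 2 + 8 = 25.
25 ÷ 16 = 1 complete bar with 9 left over.

1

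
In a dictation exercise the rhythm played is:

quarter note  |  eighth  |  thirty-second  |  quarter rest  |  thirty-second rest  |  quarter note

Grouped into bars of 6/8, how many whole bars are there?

1

One bar of 6/8 = 24 thirty-second notes.
Each duration in thirty-second notes: quarter note = 8; eighth = 4; thirty-second = 1; quarter rest = 8; thirty-second rest = 1; quarter note = 8.
Altogether 8 + 4 + 1 + 8 + 1 + 8 = 30.
30 ÷ 24 = 1 complete bar with 6 left over.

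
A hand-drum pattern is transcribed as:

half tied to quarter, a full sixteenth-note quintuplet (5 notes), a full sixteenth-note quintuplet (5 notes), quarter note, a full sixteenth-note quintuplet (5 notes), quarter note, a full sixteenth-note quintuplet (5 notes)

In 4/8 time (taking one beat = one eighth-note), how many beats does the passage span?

18

One eighth-note beat = 2 sixteenth notes.
Express everything in sixteenth notes: half tied to quarter (half + quarter) = 12; a full sixteenth-note quintuplet (5 notes) (five quintuplet sixteenths span one quarter) = 4; a full sixteenth-note quintuplet (5 notes) (five quintuplet sixteenths span one quarter) = 4; quarter note = 4; a full sixteenth-note quintuplet (5 notes) (five quintuplet sixteenths span one quarter) = 4; quarter note = 4; a full sixteenth-note quintuplet (5 notes) (five quintuplet sixteenths span one quarter) = 4.
Total: 12 + 4 + 4 + 4 + 4 + 4 + 4 = 36.
36 ÷ 2 = 18 beats.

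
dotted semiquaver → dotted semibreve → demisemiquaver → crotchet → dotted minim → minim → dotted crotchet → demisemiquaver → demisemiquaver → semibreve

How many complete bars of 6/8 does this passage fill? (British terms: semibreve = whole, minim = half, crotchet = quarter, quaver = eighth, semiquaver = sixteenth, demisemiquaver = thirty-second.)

One bar of 6/8 = 24 thirty-second notes.
Express everything in thirty-second notes: dotted semiquaver = 3; dotted semibreve = 48; demisemiquaver = 1; crotchet = 8; dotted minim = 24; minim = 16; dotted crotchet = 12; demisemiquaver = 1; demisemiquaver = 1; semibreve = 32.
Altogether 3 + 48 + 1 + 8 + 24 + 16 + 12 + 1 + 1 + 32 = 146.
146 ÷ 24 = 6 complete bars with 2 left over.

6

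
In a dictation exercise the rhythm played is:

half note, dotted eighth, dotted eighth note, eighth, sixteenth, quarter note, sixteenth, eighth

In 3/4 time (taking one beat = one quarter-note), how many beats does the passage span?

6

One quarter-note beat = 4 sixteenth notes.
Each duration in sixteenth notes: half note = 8; dotted eighth = 3; dotted eighth note = 3; eighth = 2; sixteenth = 1; quarter note = 4; sixteenth = 1; eighth = 2.
Altogether 8 + 3 + 3 + 2 + 1 + 4 + 1 + 2 = 24.
24 ÷ 4 = 6 beats.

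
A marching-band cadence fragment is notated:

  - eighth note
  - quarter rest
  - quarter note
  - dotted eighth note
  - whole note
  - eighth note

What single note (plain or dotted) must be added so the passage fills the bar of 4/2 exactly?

sixteenth note

The bar of 4/2 = 32 sixteenth notes.
Each duration in sixteenth notes: eighth note = 2; quarter rest = 4; quarter note = 4; dotted eighth note = 3; whole note = 16; eighth note = 2.
Total: 2 + 4 + 4 + 3 + 16 + 2 = 31.
Remaining: 32 − 31 = 1 sixteenth note, which is a sixteenth note.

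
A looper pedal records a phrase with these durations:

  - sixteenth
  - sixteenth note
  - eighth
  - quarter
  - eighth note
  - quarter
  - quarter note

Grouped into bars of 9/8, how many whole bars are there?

One bar of 9/8 = 18 sixteenth notes.
Express everything in sixteenth notes: sixteenth = 1; sixteenth note = 1; eighth = 2; quarter = 4; eighth note = 2; quarter = 4; quarter note = 4.
Sum: 1 + 1 + 2 + 4 + 2 + 4 + 4 = 18.
18 ÷ 18 = 1 complete bar with 0 left over.

1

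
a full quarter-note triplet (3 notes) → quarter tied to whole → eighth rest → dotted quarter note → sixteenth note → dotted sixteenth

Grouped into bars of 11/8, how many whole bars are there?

1

One bar of 11/8 = 44 thirty-second notes.
In thirty-second notes: a full quarter-note triplet (3 notes) (three triplet quarters span one half) = 16; quarter tied to whole (quarter + whole) = 40; eighth rest = 4; dotted quarter note = 12; sixteenth note = 2; dotted sixteenth = 3.
Sum: 16 + 40 + 4 + 12 + 2 + 3 = 77.
77 ÷ 44 = 1 complete bar with 33 left over.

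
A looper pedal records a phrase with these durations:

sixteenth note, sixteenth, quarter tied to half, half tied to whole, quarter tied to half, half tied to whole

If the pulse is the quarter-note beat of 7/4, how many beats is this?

18.5

One quarter-note beat = 4 sixteenth notes.
Express everything in sixteenth notes: sixteenth note = 1; sixteenth = 1; quarter tied to half (quarter + half) = 12; half tied to whole (half + whole) = 24; quarter tied to half (quarter + half) = 12; half tied to whole (half + whole) = 24.
Adding: 1 + 1 + 12 + 24 + 12 + 24 = 74.
74 ÷ 4 = 18.5 beats.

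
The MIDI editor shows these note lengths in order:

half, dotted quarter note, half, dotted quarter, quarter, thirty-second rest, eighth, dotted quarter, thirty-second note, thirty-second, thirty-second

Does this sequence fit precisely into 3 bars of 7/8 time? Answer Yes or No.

Yes

One bar of 7/8 = 28 thirty-second notes, so 3 bars = 84.
Express everything in thirty-second notes: half = 16; dotted quarter note = 12; half = 16; dotted quarter = 12; quarter = 8; thirty-second rest = 1; eighth = 4; dotted quarter = 12; thirty-second note = 1; thirty-second = 1; thirty-second = 1.
Total: 16 + 12 + 16 + 12 + 8 + 1 + 4 + 12 + 1 + 1 + 1 = 84.
84 equals 84, so the answer is Yes.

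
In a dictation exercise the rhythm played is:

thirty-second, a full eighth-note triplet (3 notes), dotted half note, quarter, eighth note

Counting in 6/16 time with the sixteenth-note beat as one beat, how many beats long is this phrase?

One sixteenth-note beat = 2 thirty-second notes.
In thirty-second notes: thirty-second = 1; a full eighth-note triplet (3 notes) (three triplet eighths span one quarter) = 8; dotted half note = 24; quarter = 8; eighth note = 4.
Altogether 1 + 8 + 24 + 8 + 4 = 45.
45 ÷ 2 = 22.5 beats.

22.5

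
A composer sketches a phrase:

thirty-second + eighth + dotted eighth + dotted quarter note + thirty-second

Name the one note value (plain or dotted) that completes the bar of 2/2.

The bar of 2/2 = 32 thirty-second notes.
Working in thirty-second notes: thirty-second = 1; eighth = 4; dotted eighth = 6; dotted quarter note = 12; thirty-second = 1.
Altogether 1 + 4 + 6 + 12 + 1 = 24.
Remaining: 32 − 24 = 8 thirty-second notes, which is a quarter note.

quarter note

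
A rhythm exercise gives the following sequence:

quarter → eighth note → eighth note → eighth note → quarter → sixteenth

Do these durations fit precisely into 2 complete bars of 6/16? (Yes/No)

One bar of 6/16 = 6 sixteenth notes, so 2 bars = 12.
Express everything in sixteenth notes: quarter = 4; eighth note = 2; eighth note = 2; eighth note = 2; quarter = 4; sixteenth = 1.
Altogether 4 + 2 + 2 + 2 + 4 + 1 = 15.
15 exceeds 12, so the answer is No.

No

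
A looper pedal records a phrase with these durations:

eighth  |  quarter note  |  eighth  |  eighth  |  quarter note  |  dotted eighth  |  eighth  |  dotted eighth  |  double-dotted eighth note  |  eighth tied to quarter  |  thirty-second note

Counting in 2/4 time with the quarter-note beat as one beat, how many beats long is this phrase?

8

One quarter-note beat = 8 thirty-second notes.
In thirty-second notes: eighth = 4; quarter note = 8; eighth = 4; eighth = 4; quarter note = 8; dotted eighth = 6; eighth = 4; dotted eighth = 6; double-dotted eighth note = 7; eighth tied to quarter (eighth + quarter) = 12; thirty-second note = 1.
Sum: 4 + 8 + 4 + 4 + 8 + 6 + 4 + 6 + 7 + 12 + 1 = 64.
64 ÷ 8 = 8 beats.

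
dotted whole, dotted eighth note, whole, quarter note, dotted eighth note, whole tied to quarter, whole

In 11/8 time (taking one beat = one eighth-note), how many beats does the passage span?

43

One eighth-note beat = 2 sixteenth notes.
Each duration in sixteenth notes: dotted whole = 24; dotted eighth note = 3; whole = 16; quarter note = 4; dotted eighth note = 3; whole tied to quarter (whole + quarter) = 20; whole = 16.
Sum: 24 + 3 + 16 + 4 + 3 + 20 + 16 = 86.
86 ÷ 2 = 43 beats.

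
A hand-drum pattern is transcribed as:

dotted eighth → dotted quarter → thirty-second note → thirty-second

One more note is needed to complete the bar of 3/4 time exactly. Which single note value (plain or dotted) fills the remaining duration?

The bar of 3/4 = 24 thirty-second notes.
Express everything in thirty-second notes: dotted eighth = 6; dotted quarter = 12; thirty-second note = 1; thirty-second = 1.
Adding: 6 + 12 + 1 + 1 = 20.
Remaining: 24 − 20 = 4 thirty-second notes, which is a eighth note.

eighth note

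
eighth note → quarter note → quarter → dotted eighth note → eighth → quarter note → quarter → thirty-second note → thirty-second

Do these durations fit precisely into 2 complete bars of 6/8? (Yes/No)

Yes

One bar of 6/8 = 24 thirty-second notes, so 2 bars = 48.
Each duration in thirty-second notes: eighth note = 4; quarter note = 8; quarter = 8; dotted eighth note = 6; eighth = 4; quarter note = 8; quarter = 8; thirty-second note = 1; thirty-second = 1.
Adding: 4 + 8 + 8 + 6 + 4 + 8 + 8 + 1 + 1 = 48.
48 equals 48, so the answer is Yes.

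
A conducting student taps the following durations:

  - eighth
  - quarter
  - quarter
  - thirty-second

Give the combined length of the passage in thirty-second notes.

Convert each value to thirty-second notes: eighth = 4; quarter = 8; quarter = 8; thirty-second = 1.
Sum: 4 + 8 + 8 + 1 = 21 thirty-second notes.

21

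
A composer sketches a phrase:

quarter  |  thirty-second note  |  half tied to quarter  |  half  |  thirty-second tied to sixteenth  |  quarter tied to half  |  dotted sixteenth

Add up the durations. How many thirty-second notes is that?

79

Working in thirty-second notes: quarter = 8; thirty-second note = 1; half tied to quarter (half + quarter) = 24; half = 16; thirty-second tied to sixteenth (thirty-second + sixteenth) = 3; quarter tied to half (quarter + half) = 24; dotted sixteenth = 3.
Altogether 8 + 1 + 24 + 16 + 3 + 24 + 3 = 79 thirty-second notes.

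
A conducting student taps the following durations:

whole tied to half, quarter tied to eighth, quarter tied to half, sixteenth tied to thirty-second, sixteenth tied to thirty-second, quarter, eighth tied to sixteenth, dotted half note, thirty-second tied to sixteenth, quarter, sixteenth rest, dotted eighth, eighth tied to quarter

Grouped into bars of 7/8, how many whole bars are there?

5

One bar of 7/8 = 28 thirty-second notes.
Express everything in thirty-second notes: whole tied to half (whole + half) = 48; quarter tied to eighth (quarter + eighth) = 12; quarter tied to half (quarter + half) = 24; sixteenth tied to thirty-second (sixteenth + thirty-second) = 3; sixteenth tied to thirty-second (sixteenth + thirty-second) = 3; quarter = 8; eighth tied to sixteenth (eighth + sixteenth) = 6; dotted half note = 24; thirty-second tied to sixteenth (thirty-second + sixteenth) = 3; quarter = 8; sixteenth rest = 2; dotted eighth = 6; eighth tied to quarter (eighth + quarter) = 12.
Altogether 48 + 12 + 24 + 3 + 3 + 8 + 6 + 24 + 3 + 8 + 2 + 6 + 12 = 159.
159 ÷ 28 = 5 complete bars with 19 left over.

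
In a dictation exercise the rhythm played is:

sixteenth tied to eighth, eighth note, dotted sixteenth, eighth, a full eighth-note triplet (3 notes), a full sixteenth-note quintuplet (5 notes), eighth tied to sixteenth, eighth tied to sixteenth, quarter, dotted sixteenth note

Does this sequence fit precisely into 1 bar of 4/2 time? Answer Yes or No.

No

One bar of 4/2 = 64 thirty-second notes.
In thirty-second notes: sixteenth tied to eighth (sixteenth + eighth) = 6; eighth note = 4; dotted sixteenth = 3; eighth = 4; a full eighth-note triplet (3 notes) (three triplet eighths span one quarter) = 8; a full sixteenth-note quintuplet (5 notes) (five quintuplet sixteenths span one quarter) = 8; eighth tied to sixteenth (eighth + sixteenth) = 6; eighth tied to sixteenth (eighth + sixteenth) = 6; quarter = 8; dotted sixteenth note = 3.
Adding: 6 + 4 + 3 + 4 + 8 + 8 + 6 + 6 + 8 + 3 = 56.
56 falls short of 64, so the answer is No.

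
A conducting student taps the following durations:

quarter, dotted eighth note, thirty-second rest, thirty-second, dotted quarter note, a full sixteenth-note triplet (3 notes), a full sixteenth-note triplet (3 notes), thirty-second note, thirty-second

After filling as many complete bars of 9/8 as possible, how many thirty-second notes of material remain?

2

One bar of 9/8 = 36 thirty-second notes.
Each duration in thirty-second notes: quarter = 8; dotted eighth note = 6; thirty-second rest = 1; thirty-second = 1; dotted quarter note = 12; a full sixteenth-note triplet (3 notes) (three triplet sixteenths span one eighth) = 4; a full sixteenth-note triplet (3 notes) (three triplet sixteenths span one eighth) = 4; thirty-second note = 1; thirty-second = 1.
Adding: 8 + 6 + 1 + 1 + 12 + 4 + 4 + 1 + 1 = 38.
38 ÷ 36 = 1 complete bar with 2 thirty-second notes remaining.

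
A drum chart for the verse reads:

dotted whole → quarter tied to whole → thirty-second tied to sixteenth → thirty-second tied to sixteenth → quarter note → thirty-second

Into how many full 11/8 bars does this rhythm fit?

2

One bar of 11/8 = 44 thirty-second notes.
Express everything in thirty-second notes: dotted whole = 48; quarter tied to whole (quarter + whole) = 40; thirty-second tied to sixteenth (thirty-second + sixteenth) = 3; thirty-second tied to sixteenth (thirty-second + sixteenth) = 3; quarter note = 8; thirty-second = 1.
Total: 48 + 40 + 3 + 3 + 8 + 1 = 103.
103 ÷ 44 = 2 complete bars with 15 left over.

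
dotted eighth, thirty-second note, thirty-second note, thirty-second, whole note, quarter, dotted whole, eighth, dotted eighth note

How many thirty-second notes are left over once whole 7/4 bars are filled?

One bar of 7/4 = 56 thirty-second notes.
Convert each value to thirty-second notes: dotted eighth = 6; thirty-second note = 1; thirty-second note = 1; thirty-second = 1; whole note = 32; quarter = 8; dotted whole = 48; eighth = 4; dotted eighth note = 6.
Adding: 6 + 1 + 1 + 1 + 32 + 8 + 48 + 4 + 6 = 107.
107 ÷ 56 = 1 complete bar with 51 thirty-second notes remaining.

51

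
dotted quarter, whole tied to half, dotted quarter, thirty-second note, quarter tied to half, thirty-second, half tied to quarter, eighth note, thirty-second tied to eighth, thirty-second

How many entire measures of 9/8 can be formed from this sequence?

One bar of 9/8 = 36 thirty-second notes.
In thirty-second notes: dotted quarter = 12; whole tied to half (whole + half) = 48; dotted quarter = 12; thirty-second note = 1; quarter tied to half (quarter + half) = 24; thirty-second = 1; half tied to quarter (half + quarter) = 24; eighth note = 4; thirty-second tied to eighth (thirty-second + eighth) = 5; thirty-second = 1.
Sum: 12 + 48 + 12 + 1 + 24 + 1 + 24 + 4 + 5 + 1 = 132.
132 ÷ 36 = 3 complete bars with 24 left over.

3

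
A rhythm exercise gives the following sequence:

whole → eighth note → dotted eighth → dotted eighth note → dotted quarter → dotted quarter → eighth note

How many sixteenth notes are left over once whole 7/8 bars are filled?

One bar of 7/8 = 14 sixteenth notes.
In sixteenth notes: whole = 16; eighth note = 2; dotted eighth = 3; dotted eighth note = 3; dotted quarter = 6; dotted quarter = 6; eighth note = 2.
Altogether 16 + 2 + 3 + 3 + 6 + 6 + 2 = 38.
38 ÷ 14 = 2 complete bars with 10 sixteenth notes remaining.

10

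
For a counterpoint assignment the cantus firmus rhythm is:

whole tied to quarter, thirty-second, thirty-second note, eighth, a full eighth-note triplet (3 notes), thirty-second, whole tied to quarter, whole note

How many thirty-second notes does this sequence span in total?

Express everything in thirty-second notes: whole tied to quarter (whole + quarter) = 40; thirty-second = 1; thirty-second note = 1; eighth = 4; a full eighth-note triplet (3 notes) (three triplet eighths span one quarter) = 8; thirty-second = 1; whole tied to quarter (whole + quarter) = 40; whole note = 32.
Sum: 40 + 1 + 1 + 4 + 8 + 1 + 40 + 32 = 127 thirty-second notes.

127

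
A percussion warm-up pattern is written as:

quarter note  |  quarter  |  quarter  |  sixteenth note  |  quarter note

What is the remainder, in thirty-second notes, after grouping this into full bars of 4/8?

One bar of 4/8 = 8 sixteenth notes.
Express everything in sixteenth notes: quarter note = 4; quarter = 4; quarter = 4; sixteenth note = 1; quarter note = 4.
Sum: 4 + 4 + 4 + 1 + 4 = 17.
17 ÷ 8 = 2 complete bars with 1 sixteenth note remaining = 2 thirty-second notes.

2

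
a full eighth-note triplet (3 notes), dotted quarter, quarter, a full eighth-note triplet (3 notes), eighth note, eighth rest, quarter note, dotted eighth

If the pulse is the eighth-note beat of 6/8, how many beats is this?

14.5

One eighth-note beat = 2 sixteenth notes.
Convert each value to sixteenth notes: a full eighth-note triplet (3 notes) (three triplet eighths span one quarter) = 4; dotted quarter = 6; quarter = 4; a full eighth-note triplet (3 notes) (three triplet eighths span one quarter) = 4; eighth note = 2; eighth rest = 2; quarter note = 4; dotted eighth = 3.
Adding: 4 + 6 + 4 + 4 + 2 + 2 + 4 + 3 = 29.
29 ÷ 2 = 14.5 beats.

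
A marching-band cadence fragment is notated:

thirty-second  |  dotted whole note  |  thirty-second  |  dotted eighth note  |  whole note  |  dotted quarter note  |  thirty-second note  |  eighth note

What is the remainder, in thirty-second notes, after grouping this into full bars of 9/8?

One bar of 9/8 = 36 thirty-second notes.
In thirty-second notes: thirty-second = 1; dotted whole note = 48; thirty-second = 1; dotted eighth note = 6; whole note = 32; dotted quarter note = 12; thirty-second note = 1; eighth note = 4.
Sum: 1 + 48 + 1 + 6 + 32 + 12 + 1 + 4 = 105.
105 ÷ 36 = 2 complete bars with 33 thirty-second notes remaining.

33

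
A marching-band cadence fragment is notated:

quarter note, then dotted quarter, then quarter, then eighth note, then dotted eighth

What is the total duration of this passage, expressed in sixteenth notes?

19

Express everything in sixteenth notes: quarter note = 4; dotted quarter = 6; quarter = 4; eighth note = 2; dotted eighth = 3.
Altogether 4 + 6 + 4 + 2 + 3 = 19 sixteenth notes.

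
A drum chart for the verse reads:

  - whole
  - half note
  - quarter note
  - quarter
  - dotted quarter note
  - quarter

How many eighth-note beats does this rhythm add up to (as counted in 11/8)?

One eighth-note beat = 2 sixteenth notes.
Each duration in sixteenth notes: whole = 16; half note = 8; quarter note = 4; quarter = 4; dotted quarter note = 6; quarter = 4.
Sum: 16 + 8 + 4 + 4 + 6 + 4 = 42.
42 ÷ 2 = 21 beats.

21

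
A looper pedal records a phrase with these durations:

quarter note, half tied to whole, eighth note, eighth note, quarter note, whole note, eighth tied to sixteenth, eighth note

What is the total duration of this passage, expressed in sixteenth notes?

Each duration in sixteenth notes: quarter note = 4; half tied to whole (half + whole) = 24; eighth note = 2; eighth note = 2; quarter note = 4; whole note = 16; eighth tied to sixteenth (eighth + sixteenth) = 3; eighth note = 2.
Sum: 4 + 24 + 2 + 2 + 4 + 16 + 3 + 2 = 57 sixteenth notes.

57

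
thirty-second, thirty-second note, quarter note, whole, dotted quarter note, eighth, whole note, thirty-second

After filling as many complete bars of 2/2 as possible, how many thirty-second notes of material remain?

27

One bar of 2/2 = 32 thirty-second notes.
In thirty-second notes: thirty-second = 1; thirty-second note = 1; quarter note = 8; whole = 32; dotted quarter note = 12; eighth = 4; whole note = 32; thirty-second = 1.
Altogether 1 + 1 + 8 + 32 + 12 + 4 + 32 + 1 = 91.
91 ÷ 32 = 2 complete bars with 27 thirty-second notes remaining.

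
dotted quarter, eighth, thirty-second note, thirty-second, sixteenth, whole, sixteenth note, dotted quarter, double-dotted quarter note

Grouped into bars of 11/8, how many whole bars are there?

One bar of 11/8 = 44 thirty-second notes.
Working in thirty-second notes: dotted quarter = 12; eighth = 4; thirty-second note = 1; thirty-second = 1; sixteenth = 2; whole = 32; sixteenth note = 2; dotted quarter = 12; double-dotted quarter note = 14.
Altogether 12 + 4 + 1 + 1 + 2 + 32 + 2 + 12 + 14 = 80.
80 ÷ 44 = 1 complete bar with 36 left over.

1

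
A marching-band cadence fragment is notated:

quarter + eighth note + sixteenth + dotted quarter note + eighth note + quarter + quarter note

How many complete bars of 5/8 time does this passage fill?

2

One bar of 5/8 = 10 sixteenth notes.
Working in sixteenth notes: quarter = 4; eighth note = 2; sixteenth = 1; dotted quarter note = 6; eighth note = 2; quarter = 4; quarter note = 4.
Adding: 4 + 2 + 1 + 6 + 2 + 4 + 4 = 23.
23 ÷ 10 = 2 complete bars with 3 left over.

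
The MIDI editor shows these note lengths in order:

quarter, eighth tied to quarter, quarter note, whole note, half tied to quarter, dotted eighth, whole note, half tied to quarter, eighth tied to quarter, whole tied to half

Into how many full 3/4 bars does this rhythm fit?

8

One bar of 3/4 = 12 sixteenth notes.
Convert each value to sixteenth notes: quarter = 4; eighth tied to quarter (eighth + quarter) = 6; quarter note = 4; whole note = 16; half tied to quarter (half + quarter) = 12; dotted eighth = 3; whole note = 16; half tied to quarter (half + quarter) = 12; eighth tied to quarter (eighth + quarter) = 6; whole tied to half (whole + half) = 24.
Altogether 4 + 6 + 4 + 16 + 12 + 3 + 16 + 12 + 6 + 24 = 103.
103 ÷ 12 = 8 complete bars with 7 left over.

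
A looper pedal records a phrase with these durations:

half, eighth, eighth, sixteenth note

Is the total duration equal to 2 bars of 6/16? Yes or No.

No

One bar of 6/16 = 6 sixteenth notes, so 2 bars = 12.
Working in sixteenth notes: half = 8; eighth = 2; eighth = 2; sixteenth note = 1.
Sum: 8 + 2 + 2 + 1 = 13.
13 exceeds 12, so the answer is No.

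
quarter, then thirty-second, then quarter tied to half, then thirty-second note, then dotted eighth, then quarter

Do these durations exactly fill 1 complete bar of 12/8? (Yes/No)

Yes

One bar of 12/8 = 48 thirty-second notes.
Working in thirty-second notes: quarter = 8; thirty-second = 1; quarter tied to half (quarter + half) = 24; thirty-second note = 1; dotted eighth = 6; quarter = 8.
Sum: 8 + 1 + 24 + 1 + 6 + 8 = 48.
48 equals 48, so the answer is Yes.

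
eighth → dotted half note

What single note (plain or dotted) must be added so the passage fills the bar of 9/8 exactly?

The bar of 9/8 = 9 eighth notes.
Express everything in eighth notes: eighth = 1; dotted half note = 6.
Adding: 1 + 6 = 7.
Remaining: 9 − 7 = 2 eighth notes, which is a quarter note.

quarter note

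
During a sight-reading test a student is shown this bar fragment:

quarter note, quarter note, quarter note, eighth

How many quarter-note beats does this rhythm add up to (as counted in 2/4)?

3.5

One quarter-note beat = 2 eighth notes.
Working in eighth notes: quarter note = 2; quarter note = 2; quarter note = 2; eighth = 1.
Sum: 2 + 2 + 2 + 1 = 7.
7 ÷ 2 = 3.5 beats.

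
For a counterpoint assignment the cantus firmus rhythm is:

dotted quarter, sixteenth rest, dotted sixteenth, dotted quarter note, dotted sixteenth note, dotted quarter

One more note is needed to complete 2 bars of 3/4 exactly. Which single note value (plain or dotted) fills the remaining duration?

2 bars of 3/4 = 48 thirty-second notes.
Convert each value to thirty-second notes: dotted quarter = 12; sixteenth rest = 2; dotted sixteenth = 3; dotted quarter note = 12; dotted sixteenth note = 3; dotted quarter = 12.
Sum: 12 + 2 + 3 + 12 + 3 + 12 = 44.
Remaining: 48 − 44 = 4 thirty-second notes, which is a eighth note.

eighth note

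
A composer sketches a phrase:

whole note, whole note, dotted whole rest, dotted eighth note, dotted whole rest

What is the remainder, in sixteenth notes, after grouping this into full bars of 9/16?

One bar of 9/16 = 9 sixteenth notes.
Each duration in sixteenth notes: whole note = 16; whole note = 16; dotted whole rest = 24; dotted eighth note = 3; dotted whole rest = 24.
Total: 16 + 16 + 24 + 3 + 24 = 83.
83 ÷ 9 = 9 complete bars with 2 sixteenth notes remaining.

2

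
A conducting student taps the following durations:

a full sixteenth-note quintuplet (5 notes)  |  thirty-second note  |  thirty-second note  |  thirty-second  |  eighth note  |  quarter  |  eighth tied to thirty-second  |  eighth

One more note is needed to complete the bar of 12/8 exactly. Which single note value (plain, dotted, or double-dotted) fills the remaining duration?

half note

The bar of 12/8 = 48 thirty-second notes.
Convert each value to thirty-second notes: a full sixteenth-note quintuplet (5 notes) (five quintuplet sixteenths span one quarter) = 8; thirty-second note = 1; thirty-second note = 1; thirty-second = 1; eighth note = 4; quarter = 8; eighth tied to thirty-second (eighth + thirty-second) = 5; eighth = 4.
Sum: 8 + 1 + 1 + 1 + 4 + 8 + 5 + 4 = 32.
Remaining: 48 − 32 = 16 thirty-second notes, which is a half note.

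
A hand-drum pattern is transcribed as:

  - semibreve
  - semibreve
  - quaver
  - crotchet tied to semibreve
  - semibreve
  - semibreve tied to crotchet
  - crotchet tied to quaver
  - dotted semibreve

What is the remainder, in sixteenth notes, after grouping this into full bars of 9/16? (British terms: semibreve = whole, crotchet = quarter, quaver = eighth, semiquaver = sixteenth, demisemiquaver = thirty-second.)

One bar of 9/16 = 9 sixteenth notes.
Convert each value to sixteenth notes: semibreve = 16; semibreve = 16; quaver = 2; crotchet tied to semibreve (crotchet + semibreve) = 20; semibreve = 16; semibreve tied to crotchet (semibreve + crotchet) = 20; crotchet tied to quaver (crotchet + quaver) = 6; dotted semibreve = 24.
Altogether 16 + 16 + 2 + 20 + 16 + 20 + 6 + 24 = 120.
120 ÷ 9 = 13 complete bars with 3 sixteenth notes remaining.

3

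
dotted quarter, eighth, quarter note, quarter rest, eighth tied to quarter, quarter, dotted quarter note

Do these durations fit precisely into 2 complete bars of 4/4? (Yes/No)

Yes

One bar of 4/4 = 8 eighth notes, so 2 bars = 16.
Express everything in eighth notes: dotted quarter = 3; eighth = 1; quarter note = 2; quarter rest = 2; eighth tied to quarter (eighth + quarter) = 3; quarter = 2; dotted quarter note = 3.
Adding: 3 + 1 + 2 + 2 + 3 + 2 + 3 = 16.
16 equals 16, so the answer is Yes.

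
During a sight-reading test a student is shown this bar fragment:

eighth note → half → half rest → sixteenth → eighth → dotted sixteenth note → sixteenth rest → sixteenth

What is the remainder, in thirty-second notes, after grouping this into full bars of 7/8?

21

One bar of 7/8 = 28 thirty-second notes.
Working in thirty-second notes: eighth note = 4; half = 16; half rest = 16; sixteenth = 2; eighth = 4; dotted sixteenth note = 3; sixteenth rest = 2; sixteenth = 2.
Altogether 4 + 16 + 16 + 2 + 4 + 3 + 2 + 2 = 49.
49 ÷ 28 = 1 complete bar with 21 thirty-second notes remaining.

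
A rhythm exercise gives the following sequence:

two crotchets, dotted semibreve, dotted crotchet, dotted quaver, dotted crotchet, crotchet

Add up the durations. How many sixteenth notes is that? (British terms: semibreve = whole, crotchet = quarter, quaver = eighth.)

51

In sixteenth notes: crotchet = 4; crotchet = 4; dotted semibreve = 24; dotted crotchet = 6; dotted quaver = 3; dotted crotchet = 6; crotchet = 4.
Sum: 4 + 4 + 24 + 6 + 3 + 6 + 4 = 51 sixteenth notes.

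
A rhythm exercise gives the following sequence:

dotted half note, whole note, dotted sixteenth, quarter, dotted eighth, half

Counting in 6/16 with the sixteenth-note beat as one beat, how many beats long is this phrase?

One sixteenth-note beat = 2 thirty-second notes.
Each duration in thirty-second notes: dotted half note = 24; whole note = 32; dotted sixteenth = 3; quarter = 8; dotted eighth = 6; half = 16.
Adding: 24 + 32 + 3 + 8 + 6 + 16 = 89.
89 ÷ 2 = 44.5 beats.

44.5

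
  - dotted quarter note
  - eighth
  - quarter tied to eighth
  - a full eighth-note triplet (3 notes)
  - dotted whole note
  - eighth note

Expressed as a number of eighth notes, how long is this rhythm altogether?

In eighth notes: dotted quarter note = 3; eighth = 1; quarter tied to eighth (quarter + eighth) = 3; a full eighth-note triplet (3 notes) (three triplet eighths span one quarter) = 2; dotted whole note = 12; eighth note = 1.
Altogether 3 + 1 + 3 + 2 + 12 + 1 = 22 eighth notes.

22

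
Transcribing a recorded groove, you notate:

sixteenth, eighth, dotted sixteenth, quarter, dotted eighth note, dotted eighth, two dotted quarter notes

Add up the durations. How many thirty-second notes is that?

Express everything in thirty-second notes: sixteenth = 2; eighth = 4; dotted sixteenth = 3; quarter = 8; dotted eighth note = 6; dotted eighth = 6; dotted quarter note = 12; dotted quarter note = 12.
Altogether 2 + 4 + 3 + 8 + 6 + 6 + 12 + 12 = 53 thirty-second notes.

53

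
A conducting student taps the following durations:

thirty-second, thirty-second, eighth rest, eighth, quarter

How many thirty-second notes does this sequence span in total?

Convert each value to thirty-second notes: thirty-second = 1; thirty-second = 1; eighth rest = 4; eighth = 4; quarter = 8.
Altogether 1 + 1 + 4 + 4 + 8 = 18 thirty-second notes.

18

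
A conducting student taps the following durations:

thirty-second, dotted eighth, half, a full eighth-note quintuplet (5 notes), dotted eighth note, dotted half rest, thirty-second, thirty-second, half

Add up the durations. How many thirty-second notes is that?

87

Express everything in thirty-second notes: thirty-second = 1; dotted eighth = 6; half = 16; a full eighth-note quintuplet (5 notes) (five quintuplet eighths span one half) = 16; dotted eighth note = 6; dotted half rest = 24; thirty-second = 1; thirty-second = 1; half = 16.
Adding: 1 + 6 + 16 + 16 + 6 + 24 + 1 + 1 + 16 = 87 thirty-second notes.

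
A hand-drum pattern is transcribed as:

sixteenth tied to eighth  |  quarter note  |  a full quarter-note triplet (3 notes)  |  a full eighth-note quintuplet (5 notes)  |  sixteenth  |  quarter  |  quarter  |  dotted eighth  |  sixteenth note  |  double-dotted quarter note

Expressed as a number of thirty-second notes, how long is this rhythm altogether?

86

Working in thirty-second notes: sixteenth tied to eighth (sixteenth + eighth) = 6; quarter note = 8; a full quarter-note triplet (3 notes) (three triplet quarters span one half) = 16; a full eighth-note quintuplet (5 notes) (five quintuplet eighths span one half) = 16; sixteenth = 2; quarter = 8; quarter = 8; dotted eighth = 6; sixteenth note = 2; double-dotted quarter note = 14.
Sum: 6 + 8 + 16 + 16 + 2 + 8 + 8 + 6 + 2 + 14 = 86 thirty-second notes.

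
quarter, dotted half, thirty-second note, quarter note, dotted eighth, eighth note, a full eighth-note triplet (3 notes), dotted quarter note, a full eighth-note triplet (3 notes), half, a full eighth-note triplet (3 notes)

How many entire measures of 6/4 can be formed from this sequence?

One bar of 6/4 = 48 thirty-second notes.
Convert each value to thirty-second notes: quarter = 8; dotted half = 24; thirty-second note = 1; quarter note = 8; dotted eighth = 6; eighth note = 4; a full eighth-note triplet (3 notes) (three triplet eighths span one quarter) = 8; dotted quarter note = 12; a full eighth-note triplet (3 notes) (three triplet eighths span one quarter) = 8; half = 16; a full eighth-note triplet (3 notes) (three triplet eighths span one quarter) = 8.
Total: 8 + 24 + 1 + 8 + 6 + 4 + 8 + 12 + 8 + 16 + 8 = 103.
103 ÷ 48 = 2 complete bars with 7 left over.

2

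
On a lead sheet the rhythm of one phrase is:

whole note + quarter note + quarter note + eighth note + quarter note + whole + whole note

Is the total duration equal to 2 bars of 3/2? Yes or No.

One bar of 3/2 = 12 eighth notes, so 2 bars = 24.
Each duration in eighth notes: whole note = 8; quarter note = 2; quarter note = 2; eighth note = 1; quarter note = 2; whole = 8; whole note = 8.
Total: 8 + 2 + 2 + 1 + 2 + 8 + 8 = 31.
31 exceeds 24, so the answer is No.

No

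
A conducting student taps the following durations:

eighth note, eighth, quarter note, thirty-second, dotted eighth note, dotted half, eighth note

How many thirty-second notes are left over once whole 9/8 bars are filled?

One bar of 9/8 = 36 thirty-second notes.
In thirty-second notes: eighth note = 4; eighth = 4; quarter note = 8; thirty-second = 1; dotted eighth note = 6; dotted half = 24; eighth note = 4.
Adding: 4 + 4 + 8 + 1 + 6 + 24 + 4 = 51.
51 ÷ 36 = 1 complete bar with 15 thirty-second notes remaining.

15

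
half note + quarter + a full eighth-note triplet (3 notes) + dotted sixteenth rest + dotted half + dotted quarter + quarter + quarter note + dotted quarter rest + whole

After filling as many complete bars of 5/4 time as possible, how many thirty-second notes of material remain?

One bar of 5/4 = 40 thirty-second notes.
In thirty-second notes: half note = 16; quarter = 8; a full eighth-note triplet (3 notes) (three triplet eighths span one quarter) = 8; dotted sixteenth rest = 3; dotted half = 24; dotted quarter = 12; quarter = 8; quarter note = 8; dotted quarter rest = 12; whole = 32.
Altogether 16 + 8 + 8 + 3 + 24 + 12 + 8 + 8 + 12 + 32 = 131.
131 ÷ 40 = 3 complete bars with 11 thirty-second notes remaining.

11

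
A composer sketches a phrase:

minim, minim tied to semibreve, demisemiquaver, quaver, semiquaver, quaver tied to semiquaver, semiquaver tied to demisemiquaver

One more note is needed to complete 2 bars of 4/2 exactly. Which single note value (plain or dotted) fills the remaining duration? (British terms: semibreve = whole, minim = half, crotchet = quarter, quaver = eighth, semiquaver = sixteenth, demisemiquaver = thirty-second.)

2 bars of 4/2 = 128 thirty-second notes.
In thirty-second notes: minim = 16; minim tied to semibreve (minim + semibreve) = 48; demisemiquaver = 1; quaver = 4; semiquaver = 2; quaver tied to semiquaver (quaver + semiquaver) = 6; semiquaver tied to demisemiquaver (semiquaver + demisemiquaver) = 3.
Altogether 16 + 48 + 1 + 4 + 2 + 6 + 3 = 80.
Remaining: 128 − 80 = 48 thirty-second notes, which is a dotted whole note.

dotted whole note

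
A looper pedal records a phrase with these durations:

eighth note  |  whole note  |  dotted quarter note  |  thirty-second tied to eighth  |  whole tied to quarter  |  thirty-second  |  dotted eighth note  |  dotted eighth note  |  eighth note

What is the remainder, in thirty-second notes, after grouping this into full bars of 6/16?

One bar of 6/16 = 12 thirty-second notes.
Convert each value to thirty-second notes: eighth note = 4; whole note = 32; dotted quarter note = 12; thirty-second tied to eighth (thirty-second + eighth) = 5; whole tied to quarter (whole + quarter) = 40; thirty-second = 1; dotted eighth note = 6; dotted eighth note = 6; eighth note = 4.
Total: 4 + 32 + 12 + 5 + 40 + 1 + 6 + 6 + 4 = 110.
110 ÷ 12 = 9 complete bars with 2 thirty-second notes remaining.

2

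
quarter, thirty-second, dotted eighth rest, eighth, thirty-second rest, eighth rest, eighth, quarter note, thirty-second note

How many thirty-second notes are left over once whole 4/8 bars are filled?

5

One bar of 4/8 = 16 thirty-second notes.
In thirty-second notes: quarter = 8; thirty-second = 1; dotted eighth rest = 6; eighth = 4; thirty-second rest = 1; eighth rest = 4; eighth = 4; quarter note = 8; thirty-second note = 1.
Altogether 8 + 1 + 6 + 4 + 1 + 4 + 4 + 8 + 1 = 37.
37 ÷ 16 = 2 complete bars with 5 thirty-second notes remaining.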